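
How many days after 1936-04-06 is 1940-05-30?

1515

Day-of-year of April 6, 1936: 97.
Day-of-year of May 30, 1940: 151.
1936 has 366 days, so 366 − 97 = 269 days remain in 1936.
Full years: 1937: 365; 1938: 365; 1939: 365. Sum = 1095.
Total: 269 + 1095 + 151 = 1515 days.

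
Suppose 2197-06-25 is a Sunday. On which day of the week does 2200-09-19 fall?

Friday

June 25, 2197 → June 25, 2198: 365 days.
June 25, 2198 → June 25, 2199: 365 days.
June 25, 2199 → June 25, 2200: 365 days (2200 is not a leap year (divisible by 100 but not 400)).
June 2200: 30 − 25 = 5 days remain.
Then July (31), August (31): 31 + 31 = 62 days.
September 1–19, 2200: 19 days.
Residual: 86 days.
Total: 1181 days.
1181 mod 7 = 5, so 5 days after Sunday is Friday.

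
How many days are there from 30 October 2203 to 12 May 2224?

7500

Day-of-year of October 30, 2203: 303.
Day-of-year of May 12, 2224: 133.
2203 has 365 days, so 365 − 303 = 62 days remain in 2203.
Full years 2204–2223: 15 common + 5 leap = 15×365 + 5×366 = 7305 days.
Total: 62 + 7305 + 133 = 7500 days.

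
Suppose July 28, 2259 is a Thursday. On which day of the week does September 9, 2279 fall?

Tuesday

Day-of-year of July 28, 2259: 209.
Day-of-year of September 9, 2279: 252.
2259 has 365 days, so 365 − 209 = 156 days remain in 2259.
Full years 2260–2278: 14 common + 5 leap = 14×365 + 5×366 = 6940 days.
Total: 156 + 6940 + 252 = 7348 days.
7348 mod 7 = 5, so 5 days after Thursday is Tuesday.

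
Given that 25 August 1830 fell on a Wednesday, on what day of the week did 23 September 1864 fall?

Day-of-year of August 25, 1830: 237.
Day-of-year of September 23, 1864: 267.
1830 has 365 days, so 365 − 237 = 128 days remain in 1830.
Full years 1831–1863: 25 common + 8 leap = 25×365 + 8×366 = 12053 days.
Total: 128 + 12053 + 267 = 12448 days.
12448 mod 7 = 2, so 2 days after Wednesday is Friday.

Friday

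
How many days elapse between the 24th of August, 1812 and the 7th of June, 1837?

9053

Day-of-year of August 24, 1812: 237.
Day-of-year of June 7, 1837: 158.
1812 has 366 days, so 366 − 237 = 129 days remain in 1812.
Full years 1813–1836: 18 common + 6 leap = 18×365 + 6×366 = 8766 days.
Total: 129 + 8766 + 158 = 9053 days.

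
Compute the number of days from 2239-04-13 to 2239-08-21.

April 2239: 30 − 13 = 17 days remain.
Then May (31), June (30), July (31): 31 + 30 + 31 = 92 days.
August 1–21, 2239: 21 days.
Total: 17 + 92 + 21 = 130 days.

130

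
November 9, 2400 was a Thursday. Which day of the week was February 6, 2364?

Thursday

Count forward from the earlier date (February 6, 2364) to the later (November 9, 2400):
Day-of-year of February 6, 2364: 37.
Day-of-year of November 9, 2400: 314.
2364 has 366 days, so 366 − 37 = 329 days remain in 2364.
Full years 2365–2399: 27 common + 8 leap = 27×365 + 8×366 = 12783 days.
Total: 329 + 12783 + 314 = 13426 days.
13426 is a multiple of 7, so February 6, 2364 falls on the same weekday: Thursday.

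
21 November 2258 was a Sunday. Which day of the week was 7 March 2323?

From November 21, 2258 to November 21, 2322: 64 years, of which 15 contain a Feb 29 — 49×365 + 15×366 = 23375 days.
(2300 is not a leap year (divisible by 100 but not 400).)
November 2322: 30 − 21 = 9 days remain.
Then December (31), January (31), February 2323 (28): 31 + 31 + 28 = 90 days.
March 1–7, 2323: 7 days.
Residual: 106 days.
Total: 23481 days.
23481 mod 7 = 3, so 3 days after Sunday is Wednesday.

Wednesday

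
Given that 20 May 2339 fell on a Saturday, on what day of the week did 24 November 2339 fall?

May 2339: 31 − 20 = 11 days remain.
Then June (30), July (31), August (31), September (30), October (31): 30 + 31 + 31 + 30 + 31 = 153 days.
November 1–24, 2339: 24 days.
Total: 11 + 153 + 24 = 188 days.
188 mod 7 = 6, so 6 days after Saturday is Friday.

Friday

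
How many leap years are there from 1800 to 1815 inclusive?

3

Years divisible by 4 in [1800, 1815]: 1800, 1804, 1808, 1812.
Of these, 1800 is divisible by 100 but not 400, so not leap.
Leap years: 4 − 1 = 3.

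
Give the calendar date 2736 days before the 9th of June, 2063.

the 12th of December, 2055

Count 2736 days before June 9, 2063:
Day-of-year of December 12, 2055: 346.
Day-of-year of June 9, 2063: 160.
2055 has 365 days, so 365 − 346 = 19 days remain in 2055.
Full years 2056–2062: 5 common + 2 leap = 5×365 + 2×366 = 2557 days.
Total: 19 + 2557 + 160 = 2736 days.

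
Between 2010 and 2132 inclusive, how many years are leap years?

30

Years divisible by 4: 2012, 2016, …, 2132 — 31 in all.
Of these, 2100 is divisible by 100 but not 400, so not leap.
Leap years: 31 − 1 = 30.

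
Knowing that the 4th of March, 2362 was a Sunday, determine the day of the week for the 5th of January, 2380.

From March 4, 2362 to March 4, 2379: 17 years, of which 4 contain a Feb 29 — 13×365 + 4×366 = 6209 days.
March 2379: 31 − 4 = 27 days remain.
Then 9 full months totalling 275 days.
January 1–5, 2380: 5 days.
Residual: 307 days.
Total: 6516 days.
6516 mod 7 = 6, so 6 days after Sunday is Saturday.

Saturday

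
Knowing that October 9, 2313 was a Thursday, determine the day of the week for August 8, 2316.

Tuesday

October 9, 2313 → October 9, 2314: 365 days.
October 9, 2314 → October 9, 2315: 365 days.
October 2315: 31 − 9 = 22 days remain.
Then 9 full months totalling 274 days.
August 1–8, 2316: 8 days.
Residual: 304 days.
Total: 1034 days.
1034 mod 7 = 5, so 5 days after Thursday is Tuesday.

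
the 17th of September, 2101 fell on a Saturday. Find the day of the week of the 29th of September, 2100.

Count forward from the earlier date (September 29, 2100) to the later (September 17, 2101):
Day-of-year of September 29, 2100: 272.
Day-of-year of September 17, 2101: 260.
2100 has 365 days, so 365 − 272 = 93 days remain in 2100.
Total: 93 + 260 = 353 days.
353 mod 7 = 3, so 3 days before Saturday is Wednesday.

Wednesday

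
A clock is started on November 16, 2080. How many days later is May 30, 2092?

Day-of-year of November 16, 2080: 321.
Day-of-year of May 30, 2092: 151.
2080 has 366 days, so 366 − 321 = 45 days remain in 2080.
Full years 2081–2091: 9 common + 2 leap = 9×365 + 2×366 = 4017 days.
Total: 45 + 4017 + 151 = 4213 days.

4213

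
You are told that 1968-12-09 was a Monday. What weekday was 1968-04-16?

Tuesday

Count forward from the earlier date (April 16, 1968) to the later (December 9, 1968):
April 1968: 30 − 16 = 14 days remain.
Then May (31), June (30), July (31), August (31), September (30), October (31), November (30): 31 + 30 + 31 + 31 + 30 + 31 + 30 = 214 days.
December 1–9, 1968: 9 days.
Total: 14 + 214 + 9 = 237 days.
237 mod 7 = 6, so 6 days before Monday is Tuesday.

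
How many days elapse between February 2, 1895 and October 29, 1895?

February 1895: 28 − 2 = 26 days remain (1895 is not a leap year, so February has 28 days).
Then March (31), April (30), May (31), June (30), July (31), August (31), September (30): 31 + 30 + 31 + 30 + 31 + 31 + 30 = 214 days.
October 1–29, 1895: 29 days.
Total: 26 + 214 + 29 = 269 days.

269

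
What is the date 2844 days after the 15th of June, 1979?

the 29th of March, 1987

Count 2844 days after June 15, 1979:
Day-of-year of June 15, 1979: 166.
Day-of-year of March 29, 1987: 88.
1979 has 365 days, so 365 − 166 = 199 days remain in 1979.
Full years 1980–1986: 5 common + 2 leap = 5×365 + 2×366 = 2557 days.
Total: 199 + 2557 + 88 = 2844 days.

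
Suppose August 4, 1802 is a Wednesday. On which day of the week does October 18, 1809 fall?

Wednesday

From August 4, 1802 to August 4, 1809: 7 years, of which 2 contain a Feb 29 — 5×365 + 2×366 = 2557 days.
August 1809: 31 − 4 = 27 days remain.
Then September (30): 30 days.
October 1–18, 1809: 18 days.
Residual: 75 days.
Total: 2632 days.
2632 is a multiple of 7, so October 18, 1809 falls on the same weekday: Wednesday.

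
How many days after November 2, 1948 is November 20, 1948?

18

Within November 1948: 20 − 2 = 18 days.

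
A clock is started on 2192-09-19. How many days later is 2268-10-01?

27770

From September 19, 2192 to September 19, 2268: 76 years, of which 18 contain a Feb 29 — 58×365 + 18×366 = 27758 days.
(2200 is not a leap year (divisible by 100 but not 400).)
September 2268: 30 − 19 = 11 days remain.
October 1, 2268: 1 day.
Residual: 12 days.
Total: 27770 days.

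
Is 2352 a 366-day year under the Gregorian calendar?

2352 is a leap year.

Yes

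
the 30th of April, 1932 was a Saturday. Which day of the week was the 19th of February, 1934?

Monday

Day-of-year of April 30, 1932: 121.
Day-of-year of February 19, 1934: 50.
1932 has 366 days, so 366 − 121 = 245 days remain in 1932.
Full years: 1933: 365. Sum = 365.
Total: 245 + 365 + 50 = 660 days.
660 mod 7 = 2, so 2 days after Saturday is Monday.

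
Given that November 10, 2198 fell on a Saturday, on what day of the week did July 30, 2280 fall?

From November 10, 2198 to November 10, 2279: 81 years, of which 19 contain a Feb 29 — 62×365 + 19×366 = 29584 days.
(2200 is not a leap year (divisible by 100 but not 400).)
November 2279: 30 − 10 = 20 days remain.
Then December (31), January (31), February 2280 (29), March (31), April (30), May (31), June (30): 31 + 31 + 29 + 31 + 30 + 31 + 30 = 213 days.
July 1–30, 2280: 30 days.
Residual: 263 days.
Total: 29847 days.
29847 mod 7 = 6, so 6 days after Saturday is Friday.

Friday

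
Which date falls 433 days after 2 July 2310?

8 September 2311

Count 433 days after July 2, 2310:
Day-of-year of July 2, 2310: 183.
Day-of-year of September 8, 2311: 251.
2310 has 365 days, so 365 − 183 = 182 days remain in 2310.
Total: 182 + 251 = 433 days.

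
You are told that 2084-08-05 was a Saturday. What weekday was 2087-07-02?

August 5, 2084 → August 5, 2085: 365 days.
August 5, 2085 → August 5, 2086: 365 days.
August 2086: 31 − 5 = 26 days remain.
Then 10 full months totalling 303 days.
July 1–2, 2087: 2 days.
Residual: 331 days.
Total: 1061 days.
1061 mod 7 = 4, so 4 days after Saturday is Wednesday.

Wednesday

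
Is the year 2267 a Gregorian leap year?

2267 is not a leap year.

No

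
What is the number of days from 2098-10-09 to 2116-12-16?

6642

From October 9, 2098 to October 9, 2116: 18 years, of which 4 contain a Feb 29 — 14×365 + 4×366 = 6574 days.
(2100 is not a leap year (divisible by 100 but not 400).)
October 2116: 31 − 9 = 22 days remain.
Then November (30): 30 days.
December 1–16, 2116: 16 days.
Residual: 68 days.
Total: 6642 days.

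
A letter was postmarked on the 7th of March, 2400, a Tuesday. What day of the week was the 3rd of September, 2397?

Count forward from the earlier date (September 3, 2397) to the later (March 7, 2400):
Day-of-year of September 3, 2397: 246.
Day-of-year of March 7, 2400: 67.
2397 has 365 days, so 365 − 246 = 119 days remain in 2397.
Full years: 2398: 365; 2399: 365. Sum = 730.
Total: 119 + 730 + 67 = 916 days.
916 mod 7 = 6, so 6 days before Tuesday is Wednesday.

Wednesday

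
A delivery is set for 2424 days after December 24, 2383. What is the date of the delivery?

August 13, 2390

Count 2424 days after December 24, 2383:
December 24, 2383 → December 24, 2384: 366 days (2384 is a leap year).
December 24, 2384 → December 24, 2385: 365 days.
December 24, 2385 → December 24, 2386: 365 days.
December 24, 2386 → December 24, 2387: 365 days.
December 24, 2387 → December 24, 2388: 366 days (2388 is a leap year).
December 24, 2388 → December 24, 2389: 365 days.
December 2389: 31 − 24 = 7 days remain.
Then January (31), February 2390 (28), March (31), April (30), May (31), June (30), July (31): 31 + 28 + 31 + 30 + 31 + 30 + 31 = 212 days.
August 1–13, 2390: 13 days.
Residual: 232 days.
Total: 2424 days.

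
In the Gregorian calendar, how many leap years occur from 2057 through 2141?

20

Years divisible by 4: 2060, 2064, …, 2140 — 21 in all.
Of these, 2100 is divisible by 100 but not 400, so not leap.
Leap years: 21 − 1 = 20.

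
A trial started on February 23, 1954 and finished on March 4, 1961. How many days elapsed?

2566

From February 23, 1954 to February 23, 1961: 7 years, of which 2 contain a Feb 29 — 5×365 + 2×366 = 2557 days.
February 1961: 28 − 23 = 5 days remain (1961 is not a leap year, so February has 28 days).
March 1–4, 1961: 4 days.
Residual: 9 days.
Total: 2566 days.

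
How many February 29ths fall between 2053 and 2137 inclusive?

Years divisible by 4: 2056, 2060, …, 2136 — 21 in all.
Of these, 2100 is divisible by 100 but not 400, so not leap.
Leap years: 21 − 1 = 20.

20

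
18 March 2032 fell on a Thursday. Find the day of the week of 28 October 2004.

Thursday

Count forward from the earlier date (October 28, 2004) to the later (March 18, 2032):
Day-of-year of October 28, 2004: 302.
Day-of-year of March 18, 2032: 78.
2004 has 366 days, so 366 − 302 = 64 days remain in 2004.
Full years 2005–2031: 21 common + 6 leap = 21×365 + 6×366 = 9861 days.
Total: 64 + 9861 + 78 = 10003 days.
10003 is a multiple of 7, so 28 October 2004 falls on the same weekday: Thursday.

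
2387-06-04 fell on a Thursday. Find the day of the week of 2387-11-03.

Tuesday

June 2387: 30 − 4 = 26 days remain.
Then July (31), August (31), September (30), October (31): 31 + 31 + 30 + 31 = 123 days.
November 1–3, 2387: 3 days.
Total: 26 + 123 + 3 = 152 days.
152 mod 7 = 5, so 5 days after Thursday is Tuesday.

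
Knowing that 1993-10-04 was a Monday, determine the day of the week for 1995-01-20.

Day-of-year of October 4, 1993: 277.
Day-of-year of January 20, 1995: 20.
1993 has 365 days, so 365 − 277 = 88 days remain in 1993.
Full years: 1994: 365. Sum = 365.
Total: 88 + 365 + 20 = 473 days.
473 mod 7 = 4, so 4 days after Monday is Friday.

Friday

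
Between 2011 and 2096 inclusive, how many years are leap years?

Years divisible by 4: 2012, 2016, …, 2096 — 22 in all.
No century exceptions apply. Count: 22.

22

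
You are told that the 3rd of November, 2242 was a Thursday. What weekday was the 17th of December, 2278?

Tuesday

Day-of-year of November 3, 2242: 307.
Day-of-year of December 17, 2278: 351.
2242 has 365 days, so 365 − 307 = 58 days remain in 2242.
Full years 2243–2277: 26 common + 9 leap = 26×365 + 9×366 = 12784 days.
Total: 58 + 12784 + 351 = 13193 days.
13193 mod 7 = 5, so 5 days after Thursday is Tuesday.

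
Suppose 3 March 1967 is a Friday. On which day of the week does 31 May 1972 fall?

Wednesday

Day-of-year of March 3, 1967: 62.
Day-of-year of May 31, 1972: 152.
1967 has 365 days, so 365 − 62 = 303 days remain in 1967.
Full years: 1968: 366; 1969: 365; 1970: 365; 1971: 365. Sum = 1461.
Total: 303 + 1461 + 152 = 1916 days.
1916 mod 7 = 5, so 5 days after Friday is Wednesday.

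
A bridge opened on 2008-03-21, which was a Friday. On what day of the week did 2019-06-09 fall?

Day-of-year of March 21, 2008: 81.
Day-of-year of June 9, 2019: 160.
2008 has 366 days, so 366 − 81 = 285 days remain in 2008.
Full years 2009–2018: 8 common + 2 leap = 8×365 + 2×366 = 3652 days.
Total: 285 + 3652 + 160 = 4097 days.
4097 mod 7 = 2, so 2 days after Friday is Sunday.

Sunday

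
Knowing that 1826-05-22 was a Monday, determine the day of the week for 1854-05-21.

Sunday

From May 22, 1826 to May 22, 1853: 27 years, of which 7 contain a Feb 29 — 20×365 + 7×366 = 9862 days.
May 1853: 31 − 22 = 9 days remain.
Then 11 full months totalling 334 days.
May 1–21, 1854: 21 days.
Residual: 364 days.
Total: 10226 days.
10226 mod 7 = 6, so 6 days after Monday is Sunday.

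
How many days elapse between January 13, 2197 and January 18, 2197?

Within January 2197: 18 − 13 = 5 days.

5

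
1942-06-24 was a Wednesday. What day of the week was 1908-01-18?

Saturday

Count forward from the earlier date (January 18, 1908) to the later (June 24, 1942):
Day-of-year of January 18, 1908: 18.
Day-of-year of June 24, 1942: 175.
1908 has 366 days, so 366 − 18 = 348 days remain in 1908.
Full years 1909–1941: 25 common + 8 leap = 25×365 + 8×366 = 12053 days.
Total: 348 + 12053 + 175 = 12576 days.
12576 mod 7 = 4, so 4 days before Wednesday is Saturday.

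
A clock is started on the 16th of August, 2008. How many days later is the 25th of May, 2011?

1012

Day-of-year of August 16, 2008: 229.
Day-of-year of May 25, 2011: 145.
2008 has 366 days, so 366 − 229 = 137 days remain in 2008.
Full years: 2009: 365; 2010: 365. Sum = 730.
Total: 137 + 730 + 145 = 1012 days.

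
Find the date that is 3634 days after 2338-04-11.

2348-03-23

Count 3634 days after April 11, 2338:
Day-of-year of April 11, 2338: 101.
Day-of-year of March 23, 2348: 83.
2338 has 365 days, so 365 − 101 = 264 days remain in 2338.
Full years 2339–2347: 7 common + 2 leap = 7×365 + 2×366 = 3287 days.
Total: 264 + 3287 + 83 = 3634 days.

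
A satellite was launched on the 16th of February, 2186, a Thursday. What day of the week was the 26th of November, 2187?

February 16, 2186 → February 16, 2187: 365 days.
February 2187: 28 − 16 = 12 days remain (2187 is not a leap year, so February has 28 days).
Then March (31), April (30), May (31), June (30), July (31), August (31), September (30), October (31): 31 + 30 + 31 + 30 + 31 + 31 + 30 + 31 = 245 days.
November 1–26, 2187: 26 days.
Residual: 283 days.
Total: 648 days.
648 mod 7 = 4, so 4 days after Thursday is Monday.

Monday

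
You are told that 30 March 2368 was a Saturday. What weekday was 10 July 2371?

Saturday

Day-of-year of March 30, 2368: 90.
Day-of-year of July 10, 2371: 191.
2368 has 366 days, so 366 − 90 = 276 days remain in 2368.
Full years: 2369: 365; 2370: 365. Sum = 730.
Total: 276 + 730 + 191 = 1197 days.
1197 is a multiple of 7, so 10 July 2371 falls on the same weekday: Saturday.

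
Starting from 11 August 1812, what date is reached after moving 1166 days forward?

21 October 1815

Count 1166 days after August 11, 1812:
Day-of-year of August 11, 1812: 224.
Day-of-year of October 21, 1815: 294.
1812 has 366 days, so 366 − 224 = 142 days remain in 1812.
Full years: 1813: 365; 1814: 365. Sum = 730.
Total: 142 + 730 + 294 = 1166 days.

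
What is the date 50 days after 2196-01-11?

2196-03-01

Count 50 days after January 11, 2196:
January 2196: 31 − 11 = 20 days remain.
Then February 2196 (29): 29 days.
March 1, 2196: 1 day.
Total: 20 + 29 + 1 = 50 days.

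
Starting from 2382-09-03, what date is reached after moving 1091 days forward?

2385-08-29

Count 1091 days after September 3, 2382:
September 3, 2382 → September 3, 2383: 365 days.
September 3, 2383 → September 3, 2384: 366 days (2384 is a leap year).
September 2384: 30 − 3 = 27 days remain.
Then 10 full months totalling 304 days.
August 1–29, 2385: 29 days.
Residual: 360 days.
Total: 1091 days.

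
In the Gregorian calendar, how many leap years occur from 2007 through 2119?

27

Years divisible by 4: 2008, 2012, …, 2116 — 28 in all.
Of these, 2100 is divisible by 100 but not 400, so not leap.
Leap years: 28 − 1 = 27.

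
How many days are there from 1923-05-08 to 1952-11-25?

10794

Day-of-year of May 8, 1923: 128.
Day-of-year of November 25, 1952: 330.
1923 has 365 days, so 365 − 128 = 237 days remain in 1923.
Full years 1924–1951: 21 common + 7 leap = 21×365 + 7×366 = 10227 days.
Total: 237 + 10227 + 330 = 10794 days.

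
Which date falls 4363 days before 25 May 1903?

13 June 1891

Count 4363 days before May 25, 1903:
From June 13, 1891 to June 13, 1902: 11 years, of which 2 contain a Feb 29 — 9×365 + 2×366 = 4017 days.
(1900 is not a leap year (divisible by 100 but not 400).)
June 1902: 30 − 13 = 17 days remain.
Then 10 full months totalling 304 days.
May 1–25, 1903: 25 days.
Residual: 346 days.
Total: 4363 days.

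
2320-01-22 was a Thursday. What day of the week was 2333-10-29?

From January 22, 2320 to January 22, 2333: 13 years, of which 4 contain a Feb 29 — 9×365 + 4×366 = 4749 days.
January 2333: 31 − 22 = 9 days remain.
Then February 2333 (28), March (31), April (30), May (31), June (30), July (31), August (31), September (30): 28 + 31 + 30 + 31 + 30 + 31 + 31 + 30 = 242 days.
October 1–29, 2333: 29 days.
Residual: 280 days.
Total: 5029 days.
5029 mod 7 = 3, so 3 days after Thursday is Sunday.

Sunday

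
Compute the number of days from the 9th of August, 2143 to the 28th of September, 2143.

50

August 2143: 31 − 9 = 22 days remain.
September 1–28, 2143: 28 days.
Total: 22 + 28 = 50 days.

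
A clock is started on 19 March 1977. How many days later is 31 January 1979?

March 1977: 31 − 19 = 12 days remain.
Then 21 full months totalling 640 days.
January 1–31, 1979: 31 days.
Total: 12 + 640 + 31 = 683 days.

683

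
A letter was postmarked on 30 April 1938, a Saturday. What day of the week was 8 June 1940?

April 1938: 30 − 30 = 0 days remain.
Then 25 full months totalling 762 days.
June 1–8, 1940: 8 days.
Total: 0 + 762 + 8 = 770 days.
770 is a multiple of 7, so 8 June 1940 falls on the same weekday: Saturday.

Saturday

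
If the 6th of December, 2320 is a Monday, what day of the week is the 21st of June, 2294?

Count forward from the earlier date (June 21, 2294) to the later (December 6, 2320):
From June 21, 2294 to June 21, 2320: 26 years, of which 6 contain a Feb 29 — 20×365 + 6×366 = 9496 days.
(2300 is not a leap year (divisible by 100 but not 400).)
June 2320: 30 − 21 = 9 days remain.
Then July (31), August (31), September (30), October (31), November (30): 31 + 31 + 30 + 31 + 30 = 153 days.
December 1–6, 2320: 6 days.
Residual: 168 days.
Total: 9664 days.
9664 mod 7 = 4, so 4 days before Monday is Thursday.

Thursday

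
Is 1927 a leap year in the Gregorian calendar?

1927 is not a leap year.

No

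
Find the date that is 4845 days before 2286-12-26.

2273-09-20

Count 4845 days before December 26, 2286:
From September 20, 2273 to September 20, 2286: 13 years, of which 3 contain a Feb 29 — 10×365 + 3×366 = 4748 days.
September 2286: 30 − 20 = 10 days remain.
Then October (31), November (30): 31 + 30 = 61 days.
December 1–26, 2286: 26 days.
Residual: 97 days.
Total: 4845 days.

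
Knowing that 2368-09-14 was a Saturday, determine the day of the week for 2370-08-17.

September 14, 2368 → September 14, 2369: 365 days.
September 2369: 30 − 14 = 16 days remain.
Then 10 full months totalling 304 days.
August 1–17, 2370: 17 days.
Residual: 337 days.
Total: 702 days.
702 mod 7 = 2, so 2 days after Saturday is Monday.

Monday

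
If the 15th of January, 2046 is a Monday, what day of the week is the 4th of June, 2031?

Count forward from the earlier date (June 4, 2031) to the later (January 15, 2046):
Day-of-year of June 4, 2031: 155.
Day-of-year of January 15, 2046: 15.
2031 has 365 days, so 365 − 155 = 210 days remain in 2031.
Full years 2032–2045: 10 common + 4 leap = 10×365 + 4×366 = 5114 days.
Total: 210 + 5114 + 15 = 5339 days.
5339 mod 7 = 5, so 5 days before Monday is Wednesday.

Wednesday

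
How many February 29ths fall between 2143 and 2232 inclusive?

Years divisible by 4: 2144, 2148, …, 2232 — 23 in all.
Of these, 2200 is divisible by 100 but not 400, so not leap.
Leap years: 23 − 1 = 22.

22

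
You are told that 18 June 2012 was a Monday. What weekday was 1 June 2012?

Count forward from the earlier date (June 1, 2012) to the later (June 18, 2012):
Within June 2012: 18 − 1 = 17 days.
17 mod 7 = 3, so 3 days before Monday is Friday.

Friday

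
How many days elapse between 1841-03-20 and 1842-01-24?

Day-of-year of March 20, 1841: 79.
Day-of-year of January 24, 1842: 24.
1841 has 365 days, so 365 − 79 = 286 days remain in 1841.
Total: 286 + 24 = 310 days.

310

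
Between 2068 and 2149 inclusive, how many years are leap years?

20

Years divisible by 4: 2068, 2072, …, 2148 — 21 in all.
Of these, 2100 is divisible by 100 but not 400, so not leap.
Leap years: 21 − 1 = 20.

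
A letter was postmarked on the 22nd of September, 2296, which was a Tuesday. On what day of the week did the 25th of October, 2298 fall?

Tuesday

September 22, 2296 → September 22, 2297: 365 days.
September 22, 2297 → September 22, 2298: 365 days.
September 2298: 30 − 22 = 8 days remain.
October 1–25, 2298: 25 days.
Residual: 33 days.
Total: 763 days.
763 is a multiple of 7, so the 25th of October, 2298 falls on the same weekday: Tuesday.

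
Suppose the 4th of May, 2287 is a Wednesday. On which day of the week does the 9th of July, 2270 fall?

Count forward from the earlier date (July 9, 2270) to the later (May 4, 2287):
Day-of-year of July 9, 2270: 190.
Day-of-year of May 4, 2287: 124.
2270 has 365 days, so 365 − 190 = 175 days remain in 2270.
Full years 2271–2286: 12 common + 4 leap = 12×365 + 4×366 = 5844 days.
Total: 175 + 5844 + 124 = 6143 days.
6143 mod 7 = 4, so 4 days before Wednesday is Saturday.

Saturday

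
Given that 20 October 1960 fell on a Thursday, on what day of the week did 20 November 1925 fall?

Friday

Count forward from the earlier date (November 20, 1925) to the later (October 20, 1960):
Day-of-year of November 20, 1925: 324.
Day-of-year of October 20, 1960: 294.
1925 has 365 days, so 365 − 324 = 41 days remain in 1925.
Full years 1926–1959: 26 common + 8 leap = 26×365 + 8×366 = 12418 days.
Total: 41 + 12418 + 294 = 12753 days.
12753 mod 7 = 6, so 6 days before Thursday is Friday.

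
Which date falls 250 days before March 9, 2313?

July 2, 2312

Count 250 days before March 9, 2313:
Day-of-year of July 2, 2312: 184.
Day-of-year of March 9, 2313: 68.
2312 has 366 days, so 366 − 184 = 182 days remain in 2312.
Total: 182 + 68 = 250 days.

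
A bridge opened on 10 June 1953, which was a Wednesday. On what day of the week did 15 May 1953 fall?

Count forward from the earlier date (May 15, 1953) to the later (June 10, 1953):
May 1953: 31 − 15 = 16 days remain.
June 1–10, 1953: 10 days.
Total: 16 + 10 = 26 days.
26 mod 7 = 5, so 5 days before Wednesday is Friday.

Friday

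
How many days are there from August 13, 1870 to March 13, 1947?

27970

From August 13, 1870 to August 13, 1946: 76 years, of which 18 contain a Feb 29 — 58×365 + 18×366 = 27758 days.
(1900 is not a leap year (divisible by 100 but not 400).)
August 1946: 31 − 13 = 18 days remain.
Then September (30), October (31), November (30), December (31), January (31), February 1947 (28): 30 + 31 + 30 + 31 + 31 + 28 = 181 days.
March 1–13, 1947: 13 days.
Residual: 212 days.
Total: 27970 days.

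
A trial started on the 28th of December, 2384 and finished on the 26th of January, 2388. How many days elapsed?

Day-of-year of December 28, 2384: 363.
Day-of-year of January 26, 2388: 26.
2384 has 366 days, so 366 − 363 = 3 days remain in 2384.
Full years: 2385: 365; 2386: 365; 2387: 365. Sum = 1095.
Total: 3 + 1095 + 26 = 1124 days.

1124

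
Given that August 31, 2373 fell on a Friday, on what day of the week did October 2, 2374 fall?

Wednesday

Day-of-year of August 31, 2373: 243.
Day-of-year of October 2, 2374: 275.
2373 has 365 days, so 365 − 243 = 122 days remain in 2373.
Total: 122 + 275 = 397 days.
397 mod 7 = 5, so 5 days after Friday is Wednesday.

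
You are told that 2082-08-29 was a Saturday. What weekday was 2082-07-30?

Count forward from the earlier date (July 30, 2082) to the later (August 29, 2082):
July 2082: 31 − 30 = 1 day remains.
August 1–29, 2082: 29 days.
Total: 1 + 29 = 30 days.
30 mod 7 = 2, so 2 days before Saturday is Thursday.

Thursday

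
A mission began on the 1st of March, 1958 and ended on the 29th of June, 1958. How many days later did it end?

120

March 1958: 31 − 1 = 30 days remain.
Then April (30), May (31): 30 + 31 = 61 days.
June 1–29, 1958: 29 days.
Total: 30 + 61 + 29 = 120 days.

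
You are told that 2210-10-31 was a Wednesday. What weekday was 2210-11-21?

Wednesday

October 2210: 31 − 31 = 0 days remain.
November 1–21, 2210: 21 days.
Total: 0 + 21 = 21 days.
21 is a multiple of 7, so 2210-11-21 falls on the same weekday: Wednesday.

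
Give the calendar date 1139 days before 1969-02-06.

1965-12-25

Count 1139 days before February 6, 1969:
December 25, 1965 → December 25, 1966: 365 days.
December 25, 1966 → December 25, 1967: 365 days.
December 25, 1967 → December 25, 1968: 366 days (1968 is a leap year).
December 1968: 31 − 25 = 6 days remain.
Then January (31): 31 days.
February 1–6, 1969: 6 days (1969 is not a leap year).
Residual: 43 days.
Total: 1139 days.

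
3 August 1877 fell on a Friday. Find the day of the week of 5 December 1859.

Count forward from the earlier date (December 5, 1859) to the later (August 3, 1877):
Day-of-year of December 5, 1859: 339.
Day-of-year of August 3, 1877: 215.
1859 has 365 days, so 365 − 339 = 26 days remain in 1859.
Full years 1860–1876: 12 common + 5 leap = 12×365 + 5×366 = 6210 days.
Total: 26 + 6210 + 215 = 6451 days.
6451 mod 7 = 4, so 4 days before Friday is Monday.

Monday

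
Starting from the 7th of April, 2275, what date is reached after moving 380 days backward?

the 23rd of March, 2274

Count 380 days before April 7, 2275:
March 2274: 31 − 23 = 8 days remain.
Then 12 full months totalling 365 days.
April 1–7, 2275: 7 days.
Total: 8 + 365 + 7 = 380 days.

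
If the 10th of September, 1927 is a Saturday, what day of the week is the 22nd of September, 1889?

Count forward from the earlier date (September 22, 1889) to the later (September 10, 1927):
Day-of-year of September 22, 1889: 265.
Day-of-year of September 10, 1927: 253.
1889 has 365 days, so 365 − 265 = 100 days remain in 1889.
Full years 1890–1926: 29 common + 8 leap = 29×365 + 8×366 = 13513 days.
Total: 100 + 13513 + 253 = 13866 days.
13866 mod 7 = 6, so 6 days before Saturday is Sunday.

Sunday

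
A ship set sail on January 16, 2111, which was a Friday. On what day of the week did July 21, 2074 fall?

Saturday

Count forward from the earlier date (July 21, 2074) to the later (January 16, 2111):
From July 21, 2074 to July 21, 2110: 36 years, of which 8 contain a Feb 29 — 28×365 + 8×366 = 13148 days.
(2100 is not a leap year (divisible by 100 but not 400).)
July 2110: 31 − 21 = 10 days remain.
Then August (31), September (30), October (31), November (30), December (31): 31 + 30 + 31 + 30 + 31 = 153 days.
January 1–16, 2111: 16 days.
Residual: 179 days.
Total: 13327 days.
13327 mod 7 = 6, so 6 days before Friday is Saturday.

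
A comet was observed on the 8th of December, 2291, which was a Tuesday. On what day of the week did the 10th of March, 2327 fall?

Thursday

From December 8, 2291 to December 8, 2326: 35 years, of which 8 contain a Feb 29 — 27×365 + 8×366 = 12783 days.
(2300 is not a leap year (divisible by 100 but not 400).)
December 2326: 31 − 8 = 23 days remain.
Then January (31), February 2327 (28): 31 + 28 = 59 days.
March 1–10, 2327: 10 days.
Residual: 92 days.
Total: 12875 days.
12875 mod 7 = 2, so 2 days after Tuesday is Thursday.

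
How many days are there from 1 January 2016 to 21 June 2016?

January 2016: 31 − 1 = 30 days remain.
Then February 2016 (29), March (31), April (30), May (31): 29 + 31 + 30 + 31 = 121 days.
June 1–21, 2016: 21 days.
Total: 30 + 121 + 21 = 172 days.

172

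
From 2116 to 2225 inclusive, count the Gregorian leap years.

Years divisible by 4: 2116, 2120, …, 2224 — 28 in all.
Of these, 2200 is divisible by 100 but not 400, so not leap.
Leap years: 28 − 1 = 27.

27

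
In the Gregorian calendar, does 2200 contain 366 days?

No

2200 is not a leap year (divisible by 100 but not 400).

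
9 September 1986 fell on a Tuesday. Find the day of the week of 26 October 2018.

Day-of-year of September 9, 1986: 252.
Day-of-year of October 26, 2018: 299.
1986 has 365 days, so 365 − 252 = 113 days remain in 1986.
Full years 1987–2017: 23 common + 8 leap = 23×365 + 8×366 = 11323 days.
Total: 113 + 11323 + 299 = 11735 days.
11735 mod 7 = 3, so 3 days after Tuesday is Friday.

Friday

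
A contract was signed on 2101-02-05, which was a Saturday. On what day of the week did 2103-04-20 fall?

February 5, 2101 → February 5, 2102: 365 days.
February 5, 2102 → February 5, 2103: 365 days.
February 2103: 28 − 5 = 23 days remain (2103 is not a leap year, so February has 28 days).
Then March (31): 31 days.
April 1–20, 2103: 20 days.
Residual: 74 days.
Total: 804 days.
804 mod 7 = 6, so 6 days after Saturday is Friday.

Friday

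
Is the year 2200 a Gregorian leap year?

2200 is not a leap year (divisible by 100 but not 400).

No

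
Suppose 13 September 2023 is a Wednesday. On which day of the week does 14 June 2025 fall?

Saturday

September 13, 2023 → September 13, 2024: 366 days (2024 is a leap year).
September 2024: 30 − 13 = 17 days remain.
Then October (31), November (30), December (31), January (31), February 2025 (28), March (31), April (30), May (31): 31 + 30 + 31 + 31 + 28 + 31 + 30 + 31 = 243 days.
June 1–14, 2025: 14 days.
Residual: 274 days.
Total: 640 days.
640 mod 7 = 3, so 3 days after Wednesday is Saturday.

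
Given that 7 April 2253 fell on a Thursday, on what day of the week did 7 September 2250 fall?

Count forward from the earlier date (September 7, 2250) to the later (April 7, 2253):
September 7, 2250 → September 7, 2251: 365 days.
September 7, 2251 → September 7, 2252: 366 days (2252 is a leap year).
September 2252: 30 − 7 = 23 days remain.
Then October (31), November (30), December (31), January (31), February 2253 (28), March (31): 31 + 30 + 31 + 31 + 28 + 31 = 182 days.
April 1–7, 2253: 7 days.
Residual: 212 days.
Total: 943 days.
943 mod 7 = 5, so 5 days before Thursday is Saturday.

Saturday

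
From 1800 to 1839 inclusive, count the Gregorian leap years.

Years divisible by 4 in [1800, 1839]: 1800, 1804, 1808, 1812, 1816, 1820, 1824, 1828, 1832, 1836.
Of these, 1800 is divisible by 100 but not 400, so not leap.
Leap years: 10 − 1 = 9.

9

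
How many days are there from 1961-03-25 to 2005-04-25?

16102

Day-of-year of March 25, 1961: 84.
Day-of-year of April 25, 2005: 115.
1961 has 365 days, so 365 − 84 = 281 days remain in 1961.
Full years 1962–2004: 32 common + 11 leap = 32×365 + 11×366 = 15706 days.
Total: 281 + 15706 + 115 = 16102 days.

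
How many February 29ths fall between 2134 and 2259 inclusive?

30

Years divisible by 4: 2136, 2140, …, 2256 — 31 in all.
Of these, 2200 is divisible by 100 but not 400, so not leap.
Leap years: 31 − 1 = 30.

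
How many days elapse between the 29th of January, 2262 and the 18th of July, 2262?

170

January 2262: 31 − 29 = 2 days remain.
Then February 2262 (28), March (31), April (30), May (31), June (30): 28 + 31 + 30 + 31 + 30 = 150 days.
July 1–18, 2262: 18 days.
Total: 2 + 150 + 18 = 170 days.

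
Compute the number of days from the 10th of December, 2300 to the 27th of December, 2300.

17

Within December 2300: 27 − 10 = 17 days.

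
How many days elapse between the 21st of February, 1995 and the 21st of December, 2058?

Day-of-year of February 21, 1995: 52.
Day-of-year of December 21, 2058: 355.
1995 has 365 days, so 365 − 52 = 313 days remain in 1995.
Full years 1996–2057: 46 common + 16 leap = 46×365 + 16×366 = 22646 days.
Total: 313 + 22646 + 355 = 23314 days.

23314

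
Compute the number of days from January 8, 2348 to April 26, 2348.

109

January 2348: 31 − 8 = 23 days remain.
Then February 2348 (29), March (31): 29 + 31 = 60 days.
April 1–26, 2348: 26 days.
Total: 23 + 60 + 26 = 109 days.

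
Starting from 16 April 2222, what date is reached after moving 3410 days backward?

14 December 2212

Count 3410 days before April 16, 2222:
Day-of-year of December 14, 2212: 349.
Day-of-year of April 16, 2222: 106.
2212 has 366 days, so 366 − 349 = 17 days remain in 2212.
Full years 2213–2221: 7 common + 2 leap = 7×365 + 2×366 = 3287 days.
Total: 17 + 3287 + 106 = 3410 days.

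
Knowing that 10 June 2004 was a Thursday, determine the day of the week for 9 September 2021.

Thursday

From June 10, 2004 to June 10, 2021: 17 years, of which 4 contain a Feb 29 — 13×365 + 4×366 = 6209 days.
June 2021: 30 − 10 = 20 days remain.
Then July (31), August (31): 31 + 31 = 62 days.
September 1–9, 2021: 9 days.
Residual: 91 days.
Total: 6300 days.
6300 is a multiple of 7, so 9 September 2021 falls on the same weekday: Thursday.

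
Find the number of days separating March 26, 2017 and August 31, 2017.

March 2017: 31 − 26 = 5 days remain.
Then April (30), May (31), June (30), July (31): 30 + 31 + 30 + 31 = 122 days.
August 1–31, 2017: 31 days.
Total: 5 + 122 + 31 = 158 days.

158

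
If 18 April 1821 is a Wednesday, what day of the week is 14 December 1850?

Saturday

Day-of-year of April 18, 1821: 108.
Day-of-year of December 14, 1850: 348.
1821 has 365 days, so 365 − 108 = 257 days remain in 1821.
Full years 1822–1849: 21 common + 7 leap = 21×365 + 7×366 = 10227 days.
Total: 257 + 10227 + 348 = 10832 days.
10832 mod 7 = 3, so 3 days after Wednesday is Saturday.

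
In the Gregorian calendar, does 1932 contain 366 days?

1932 is a leap year.

Yes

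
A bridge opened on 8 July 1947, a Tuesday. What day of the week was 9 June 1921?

Count forward from the earlier date (June 9, 1921) to the later (July 8, 1947):
From June 9, 1921 to June 9, 1947: 26 years, of which 6 contain a Feb 29 — 20×365 + 6×366 = 9496 days.
June 1947: 30 − 9 = 21 days remain.
July 1–8, 1947: 8 days.
Residual: 29 days.
Total: 9525 days.
9525 mod 7 = 5, so 5 days before Tuesday is Thursday.

Thursday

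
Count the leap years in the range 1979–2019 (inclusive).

Years divisible by 4 in [1979, 2019]: 1980, 1984, 1988, 1992, 1996, 2000, 2004, 2008, 2012, 2016.
2000 is divisible by 400, so still leap.
No century exceptions apply. Count: 10.

10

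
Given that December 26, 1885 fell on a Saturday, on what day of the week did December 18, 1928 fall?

From December 26, 1885 to December 26, 1927: 42 years, of which 9 contain a Feb 29 — 33×365 + 9×366 = 15339 days.
(1900 is not a leap year (divisible by 100 but not 400).)
December 1927: 31 − 26 = 5 days remain.
Then 11 full months totalling 335 days.
December 1–18, 1928: 18 days.
Residual: 358 days.
Total: 15697 days.
15697 mod 7 = 3, so 3 days after Saturday is Tuesday.

Tuesday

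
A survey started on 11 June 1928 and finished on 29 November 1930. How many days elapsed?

June 1928: 30 − 11 = 19 days remain.
Then 28 full months totalling 853 days.
November 1–29, 1930: 29 days.
Total: 19 + 853 + 29 = 901 days.

901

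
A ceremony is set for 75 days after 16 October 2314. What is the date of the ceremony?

30 December 2314

Count 75 days after October 16, 2314:
October 2314: 31 − 16 = 15 days remain.
Then November (30): 30 days.
December 1–30, 2314: 30 days.
Total: 15 + 30 + 30 = 75 days.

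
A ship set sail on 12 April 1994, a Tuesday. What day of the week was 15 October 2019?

Tuesday

Day-of-year of April 12, 1994: 102.
Day-of-year of October 15, 2019: 288.
1994 has 365 days, so 365 − 102 = 263 days remain in 1994.
Full years 1995–2018: 18 common + 6 leap = 18×365 + 6×366 = 8766 days.
Total: 263 + 8766 + 288 = 9317 days.
9317 is a multiple of 7, so 15 October 2019 falls on the same weekday: Tuesday.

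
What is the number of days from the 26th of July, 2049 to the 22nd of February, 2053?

1307

July 26, 2049 → July 26, 2050: 365 days.
July 26, 2050 → July 26, 2051: 365 days.
July 26, 2051 → July 26, 2052: 366 days (2052 is a leap year).
July 2052: 31 − 26 = 5 days remain.
Then August (31), September (30), October (31), November (30), December (31), January (31): 31 + 30 + 31 + 30 + 31 + 31 = 184 days.
February 1–22, 2053: 22 days (2053 is not a leap year).
Residual: 211 days.
Total: 1307 days.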